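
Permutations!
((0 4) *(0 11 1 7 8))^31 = ((0 4 11 1 7 8))^31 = (0 4 11 1 7 8)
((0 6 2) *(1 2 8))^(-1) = (0 2 1 8 6)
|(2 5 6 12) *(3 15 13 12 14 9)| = 9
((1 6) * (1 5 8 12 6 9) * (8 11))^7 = (1 9)(5 8 6 11 12)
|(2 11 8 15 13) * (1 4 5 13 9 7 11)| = 5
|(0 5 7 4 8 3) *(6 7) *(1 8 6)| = 15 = |(0 5 1 8 3)(4 6 7)|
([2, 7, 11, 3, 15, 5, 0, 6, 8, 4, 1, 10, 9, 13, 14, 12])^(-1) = [6, 10, 0, 3, 9, 5, 7, 1, 8, 12, 11, 2, 15, 13, 14, 4]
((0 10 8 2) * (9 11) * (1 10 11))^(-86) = (0 8 1 11 2 10 9)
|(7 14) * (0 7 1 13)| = |(0 7 14 1 13)| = 5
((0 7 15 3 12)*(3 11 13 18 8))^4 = (0 13 12 11 3 15 8 7 18)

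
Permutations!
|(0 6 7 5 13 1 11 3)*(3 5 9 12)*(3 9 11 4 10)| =10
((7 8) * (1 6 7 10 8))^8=(10)(1 7 6)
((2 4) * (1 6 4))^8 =(6)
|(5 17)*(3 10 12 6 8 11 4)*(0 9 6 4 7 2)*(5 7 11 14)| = |(0 9 6 8 14 5 17 7 2)(3 10 12 4)| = 36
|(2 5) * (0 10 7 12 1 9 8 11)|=|(0 10 7 12 1 9 8 11)(2 5)|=8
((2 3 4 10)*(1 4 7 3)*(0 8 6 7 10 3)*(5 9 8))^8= ((0 5 9 8 6 7)(1 4 3 10 2))^8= (0 9 6)(1 10 4 2 3)(5 8 7)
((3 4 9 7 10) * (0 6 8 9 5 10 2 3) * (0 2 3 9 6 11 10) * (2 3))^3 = (0 3)(4 11)(5 10)(6 8)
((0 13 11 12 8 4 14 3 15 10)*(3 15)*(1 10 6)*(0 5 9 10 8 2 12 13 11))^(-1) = ((0 11 13)(1 8 4 14 15 6)(2 12)(5 9 10))^(-1) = (0 13 11)(1 6 15 14 4 8)(2 12)(5 10 9)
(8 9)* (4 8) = [0, 1, 2, 3, 8, 5, 6, 7, 9, 4] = (4 8 9)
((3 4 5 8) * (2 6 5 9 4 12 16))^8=(2 6 5 8 3 12 16)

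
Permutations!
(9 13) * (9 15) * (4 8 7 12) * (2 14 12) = [0, 1, 14, 3, 8, 5, 6, 2, 7, 13, 10, 11, 4, 15, 12, 9] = (2 14 12 4 8 7)(9 13 15)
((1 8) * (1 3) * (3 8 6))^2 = ((8)(1 6 3))^2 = (8)(1 3 6)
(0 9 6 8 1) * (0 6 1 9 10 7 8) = (0 10 7 8 9 1 6) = [10, 6, 2, 3, 4, 5, 0, 8, 9, 1, 7]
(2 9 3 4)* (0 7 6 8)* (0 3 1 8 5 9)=(0 7 6 5 9 1 8 3 4 2)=[7, 8, 0, 4, 2, 9, 5, 6, 3, 1]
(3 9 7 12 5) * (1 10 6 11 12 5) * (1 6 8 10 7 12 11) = (1 7 5 3 9 12 6)(8 10) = [0, 7, 2, 9, 4, 3, 1, 5, 10, 12, 8, 11, 6]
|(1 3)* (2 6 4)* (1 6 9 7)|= 7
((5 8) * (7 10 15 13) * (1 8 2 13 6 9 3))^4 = ((1 8 5 2 13 7 10 15 6 9 3))^4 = (1 13 6 8 7 9 5 10 3 2 15)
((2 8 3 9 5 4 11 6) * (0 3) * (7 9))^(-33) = ((0 3 7 9 5 4 11 6 2 8))^(-33) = (0 6 5 3 2 4 7 8 11 9)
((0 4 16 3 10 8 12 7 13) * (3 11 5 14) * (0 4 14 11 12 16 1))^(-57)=(0 4 7 16 10 14 1 13 12 8 3)(5 11)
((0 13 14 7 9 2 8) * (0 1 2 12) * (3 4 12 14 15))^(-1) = (0 12 4 3 15 13)(1 8 2)(7 14 9) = ((0 13 15 3 4 12)(1 2 8)(7 9 14))^(-1)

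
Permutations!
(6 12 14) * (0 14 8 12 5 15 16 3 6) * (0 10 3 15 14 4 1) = [4, 0, 2, 6, 1, 14, 5, 7, 12, 9, 3, 11, 8, 13, 10, 16, 15] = (0 4 1)(3 6 5 14 10)(8 12)(15 16)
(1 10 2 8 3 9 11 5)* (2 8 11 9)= (1 10 8 3 2 11 5)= [0, 10, 11, 2, 4, 1, 6, 7, 3, 9, 8, 5]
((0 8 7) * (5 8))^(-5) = ((0 5 8 7))^(-5) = (0 7 8 5)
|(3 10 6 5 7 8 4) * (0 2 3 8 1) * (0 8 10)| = 21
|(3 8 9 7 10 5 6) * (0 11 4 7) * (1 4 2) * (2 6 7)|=|(0 11 6 3 8 9)(1 4 2)(5 7 10)|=6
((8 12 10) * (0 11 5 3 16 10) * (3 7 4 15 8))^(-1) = (0 12 8 15 4 7 5 11)(3 10 16)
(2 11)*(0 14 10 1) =(0 14 10 1)(2 11) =[14, 0, 11, 3, 4, 5, 6, 7, 8, 9, 1, 2, 12, 13, 10]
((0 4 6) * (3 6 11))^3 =(0 3 4 6 11)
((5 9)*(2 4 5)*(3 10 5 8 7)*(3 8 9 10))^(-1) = ((2 4 9)(5 10)(7 8))^(-1) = (2 9 4)(5 10)(7 8)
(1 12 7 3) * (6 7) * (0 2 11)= [2, 12, 11, 1, 4, 5, 7, 3, 8, 9, 10, 0, 6]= (0 2 11)(1 12 6 7 3)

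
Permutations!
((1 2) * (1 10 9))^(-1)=(1 9 10 2)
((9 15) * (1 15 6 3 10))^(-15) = (1 6)(3 15)(9 10) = ((1 15 9 6 3 10))^(-15)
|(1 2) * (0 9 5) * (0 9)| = |(1 2)(5 9)| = 2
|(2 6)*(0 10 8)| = 6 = |(0 10 8)(2 6)|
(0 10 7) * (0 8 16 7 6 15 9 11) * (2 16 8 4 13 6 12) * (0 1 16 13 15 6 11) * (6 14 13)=(0 10 12 2 6 14 13 11 1 16 7 4 15 9)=[10, 16, 6, 3, 15, 5, 14, 4, 8, 0, 12, 1, 2, 11, 13, 9, 7]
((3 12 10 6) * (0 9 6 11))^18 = (0 12 9 10 6 11 3)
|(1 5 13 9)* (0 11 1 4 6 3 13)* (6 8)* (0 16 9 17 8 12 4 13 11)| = 10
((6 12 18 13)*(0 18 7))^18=(18)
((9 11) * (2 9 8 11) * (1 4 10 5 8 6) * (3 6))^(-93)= (1 5 3 4 8 6 10 11)(2 9)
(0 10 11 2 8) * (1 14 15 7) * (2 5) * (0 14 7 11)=(0 10)(1 7)(2 8 14 15 11 5)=[10, 7, 8, 3, 4, 2, 6, 1, 14, 9, 0, 5, 12, 13, 15, 11]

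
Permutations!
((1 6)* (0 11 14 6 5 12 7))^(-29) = ((0 11 14 6 1 5 12 7))^(-29) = (0 6 12 11 1 7 14 5)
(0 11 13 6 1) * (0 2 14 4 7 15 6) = (0 11 13)(1 2 14 4 7 15 6) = [11, 2, 14, 3, 7, 5, 1, 15, 8, 9, 10, 13, 12, 0, 4, 6]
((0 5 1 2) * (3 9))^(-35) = (0 5 1 2)(3 9)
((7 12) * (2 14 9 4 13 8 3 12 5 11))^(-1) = ((2 14 9 4 13 8 3 12 7 5 11))^(-1) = (2 11 5 7 12 3 8 13 4 9 14)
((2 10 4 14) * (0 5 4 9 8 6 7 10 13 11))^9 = ((0 5 4 14 2 13 11)(6 7 10 9 8))^9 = (0 4 2 11 5 14 13)(6 8 9 10 7)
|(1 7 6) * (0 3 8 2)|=12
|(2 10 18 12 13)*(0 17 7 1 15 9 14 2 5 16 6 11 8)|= 17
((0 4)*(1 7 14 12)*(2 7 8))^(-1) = (0 4)(1 12 14 7 2 8)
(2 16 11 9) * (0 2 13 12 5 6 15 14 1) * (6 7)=(0 2 16 11 9 13 12 5 7 6 15 14 1)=[2, 0, 16, 3, 4, 7, 15, 6, 8, 13, 10, 9, 5, 12, 1, 14, 11]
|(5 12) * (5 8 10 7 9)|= |(5 12 8 10 7 9)|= 6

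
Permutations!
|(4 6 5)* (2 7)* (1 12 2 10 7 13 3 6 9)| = 18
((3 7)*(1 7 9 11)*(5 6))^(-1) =(1 11 9 3 7)(5 6)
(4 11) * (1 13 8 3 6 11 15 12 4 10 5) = (1 13 8 3 6 11 10 5)(4 15 12) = [0, 13, 2, 6, 15, 1, 11, 7, 3, 9, 5, 10, 4, 8, 14, 12]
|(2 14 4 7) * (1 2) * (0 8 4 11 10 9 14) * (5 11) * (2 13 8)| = |(0 2)(1 13 8 4 7)(5 11 10 9 14)| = 10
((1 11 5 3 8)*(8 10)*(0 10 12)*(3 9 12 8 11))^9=(0 5)(9 10)(11 12)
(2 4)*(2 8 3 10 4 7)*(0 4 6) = (0 4 8 3 10 6)(2 7) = [4, 1, 7, 10, 8, 5, 0, 2, 3, 9, 6]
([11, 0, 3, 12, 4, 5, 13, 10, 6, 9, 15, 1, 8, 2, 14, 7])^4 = [11, 0, 6, 13, 4, 5, 12, 10, 3, 9, 15, 1, 2, 8, 14, 7]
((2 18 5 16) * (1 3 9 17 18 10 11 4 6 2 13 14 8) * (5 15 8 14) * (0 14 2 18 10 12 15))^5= (0 8 10)(1 11 14)(2 3 4)(5 13 16)(6 12 9)(15 17 18)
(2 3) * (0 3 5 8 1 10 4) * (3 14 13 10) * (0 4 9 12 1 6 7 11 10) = [14, 3, 5, 2, 4, 8, 7, 11, 6, 12, 9, 10, 1, 0, 13] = (0 14 13)(1 3 2 5 8 6 7 11 10 9 12)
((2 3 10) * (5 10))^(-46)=(2 5)(3 10)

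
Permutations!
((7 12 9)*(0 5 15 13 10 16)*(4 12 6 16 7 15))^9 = (0 6 10 15 12 5 16 7 13 9 4)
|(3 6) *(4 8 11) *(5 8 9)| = |(3 6)(4 9 5 8 11)| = 10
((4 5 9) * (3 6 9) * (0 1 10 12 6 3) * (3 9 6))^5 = (0 9 10 5 3 1 4 12)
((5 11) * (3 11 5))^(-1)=((3 11))^(-1)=(3 11)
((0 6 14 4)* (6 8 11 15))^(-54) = ((0 8 11 15 6 14 4))^(-54) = (0 11 6 4 8 15 14)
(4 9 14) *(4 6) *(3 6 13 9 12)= [0, 1, 2, 6, 12, 5, 4, 7, 8, 14, 10, 11, 3, 9, 13]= (3 6 4 12)(9 14 13)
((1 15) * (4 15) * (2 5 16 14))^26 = ((1 4 15)(2 5 16 14))^26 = (1 15 4)(2 16)(5 14)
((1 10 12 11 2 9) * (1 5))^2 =(1 12 2 5 10 11 9)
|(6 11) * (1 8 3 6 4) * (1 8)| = 5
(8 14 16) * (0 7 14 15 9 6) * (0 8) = (0 7 14 16)(6 8 15 9) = [7, 1, 2, 3, 4, 5, 8, 14, 15, 6, 10, 11, 12, 13, 16, 9, 0]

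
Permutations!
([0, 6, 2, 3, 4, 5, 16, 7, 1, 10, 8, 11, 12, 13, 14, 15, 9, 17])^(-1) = [0, 8, 2, 3, 4, 5, 1, 7, 10, 16, 9, 11, 12, 13, 14, 15, 6, 17]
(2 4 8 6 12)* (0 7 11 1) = (0 7 11 1)(2 4 8 6 12) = [7, 0, 4, 3, 8, 5, 12, 11, 6, 9, 10, 1, 2]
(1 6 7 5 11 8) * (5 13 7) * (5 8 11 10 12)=(1 6 8)(5 10 12)(7 13)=[0, 6, 2, 3, 4, 10, 8, 13, 1, 9, 12, 11, 5, 7]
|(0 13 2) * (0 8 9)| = |(0 13 2 8 9)| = 5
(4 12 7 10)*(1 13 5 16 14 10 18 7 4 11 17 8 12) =(1 13 5 16 14 10 11 17 8 12 4)(7 18) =[0, 13, 2, 3, 1, 16, 6, 18, 12, 9, 11, 17, 4, 5, 10, 15, 14, 8, 7]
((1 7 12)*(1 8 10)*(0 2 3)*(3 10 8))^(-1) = ((0 2 10 1 7 12 3))^(-1) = (0 3 12 7 1 10 2)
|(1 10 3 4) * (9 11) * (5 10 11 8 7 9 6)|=|(1 11 6 5 10 3 4)(7 9 8)|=21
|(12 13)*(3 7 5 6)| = |(3 7 5 6)(12 13)| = 4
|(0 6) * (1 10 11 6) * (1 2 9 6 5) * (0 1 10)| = 15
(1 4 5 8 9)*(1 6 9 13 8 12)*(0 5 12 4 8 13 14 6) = (0 5 4 12 1 8 14 6 9) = [5, 8, 2, 3, 12, 4, 9, 7, 14, 0, 10, 11, 1, 13, 6]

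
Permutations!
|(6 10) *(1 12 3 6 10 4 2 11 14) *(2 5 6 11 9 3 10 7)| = |(1 12 10 7 2 9 3 11 14)(4 5 6)| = 9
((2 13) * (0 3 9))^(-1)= ((0 3 9)(2 13))^(-1)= (0 9 3)(2 13)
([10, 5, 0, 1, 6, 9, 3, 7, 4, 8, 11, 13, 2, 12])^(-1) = [2, 3, 12, 6, 8, 1, 4, 7, 9, 5, 0, 10, 13, 11]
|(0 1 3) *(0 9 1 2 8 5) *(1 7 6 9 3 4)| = |(0 2 8 5)(1 4)(6 9 7)| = 12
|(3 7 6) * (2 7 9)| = |(2 7 6 3 9)| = 5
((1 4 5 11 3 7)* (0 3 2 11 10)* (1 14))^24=(14)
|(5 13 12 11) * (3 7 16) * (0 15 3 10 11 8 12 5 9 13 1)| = 22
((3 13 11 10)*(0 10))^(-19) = ((0 10 3 13 11))^(-19) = (0 10 3 13 11)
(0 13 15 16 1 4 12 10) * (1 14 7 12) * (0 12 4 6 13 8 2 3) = (0 8 2 3)(1 6 13 15 16 14 7 4)(10 12) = [8, 6, 3, 0, 1, 5, 13, 4, 2, 9, 12, 11, 10, 15, 7, 16, 14]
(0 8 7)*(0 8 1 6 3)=(0 1 6 3)(7 8)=[1, 6, 2, 0, 4, 5, 3, 8, 7]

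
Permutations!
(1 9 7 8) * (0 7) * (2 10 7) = [2, 9, 10, 3, 4, 5, 6, 8, 1, 0, 7] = (0 2 10 7 8 1 9)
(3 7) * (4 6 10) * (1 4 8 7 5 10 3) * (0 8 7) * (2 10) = (0 8)(1 4 6 3 5 2 10 7) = [8, 4, 10, 5, 6, 2, 3, 1, 0, 9, 7]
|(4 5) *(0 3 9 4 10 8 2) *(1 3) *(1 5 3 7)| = |(0 5 10 8 2)(1 7)(3 9 4)| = 30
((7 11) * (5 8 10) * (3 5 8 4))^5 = ((3 5 4)(7 11)(8 10))^5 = (3 4 5)(7 11)(8 10)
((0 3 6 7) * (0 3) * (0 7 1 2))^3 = (0 6)(1 7)(2 3)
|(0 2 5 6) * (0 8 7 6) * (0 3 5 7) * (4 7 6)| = 4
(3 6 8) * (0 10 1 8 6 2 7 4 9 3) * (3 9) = (0 10 1 8)(2 7 4 3) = [10, 8, 7, 2, 3, 5, 6, 4, 0, 9, 1]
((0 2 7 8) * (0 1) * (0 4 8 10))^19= (0 10 7 2)(1 4 8)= ((0 2 7 10)(1 4 8))^19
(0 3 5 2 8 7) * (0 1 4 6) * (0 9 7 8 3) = (1 4 6 9 7)(2 3 5) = [0, 4, 3, 5, 6, 2, 9, 1, 8, 7]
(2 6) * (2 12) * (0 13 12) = [13, 1, 6, 3, 4, 5, 0, 7, 8, 9, 10, 11, 2, 12] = (0 13 12 2 6)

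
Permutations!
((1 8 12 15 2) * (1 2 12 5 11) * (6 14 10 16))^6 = (1 5)(6 10)(8 11)(14 16)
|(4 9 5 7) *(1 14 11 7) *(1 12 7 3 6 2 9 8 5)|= 35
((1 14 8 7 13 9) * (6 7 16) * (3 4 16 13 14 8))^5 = (1 8 13 9)(3 14 7 6 16 4)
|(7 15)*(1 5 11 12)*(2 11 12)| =|(1 5 12)(2 11)(7 15)| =6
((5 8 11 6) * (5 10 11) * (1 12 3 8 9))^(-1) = ((1 12 3 8 5 9)(6 10 11))^(-1) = (1 9 5 8 3 12)(6 11 10)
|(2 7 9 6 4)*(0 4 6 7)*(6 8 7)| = |(0 4 2)(6 8 7 9)| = 12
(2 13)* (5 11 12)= [0, 1, 13, 3, 4, 11, 6, 7, 8, 9, 10, 12, 5, 2]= (2 13)(5 11 12)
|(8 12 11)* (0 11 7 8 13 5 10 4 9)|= 21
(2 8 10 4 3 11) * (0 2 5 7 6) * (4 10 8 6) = (0 2 6)(3 11 5 7 4) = [2, 1, 6, 11, 3, 7, 0, 4, 8, 9, 10, 5]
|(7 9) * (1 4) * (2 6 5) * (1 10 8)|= 12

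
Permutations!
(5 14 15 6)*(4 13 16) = (4 13 16)(5 14 15 6) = [0, 1, 2, 3, 13, 14, 5, 7, 8, 9, 10, 11, 12, 16, 15, 6, 4]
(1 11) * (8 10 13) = (1 11)(8 10 13) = [0, 11, 2, 3, 4, 5, 6, 7, 10, 9, 13, 1, 12, 8]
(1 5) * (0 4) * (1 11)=(0 4)(1 5 11)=[4, 5, 2, 3, 0, 11, 6, 7, 8, 9, 10, 1]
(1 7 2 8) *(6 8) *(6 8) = (1 7 2 8) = [0, 7, 8, 3, 4, 5, 6, 2, 1]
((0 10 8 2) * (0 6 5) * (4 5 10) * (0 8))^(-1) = (0 10 6 2 8 5 4)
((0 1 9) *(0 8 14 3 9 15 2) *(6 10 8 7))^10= (0 15)(1 2)(3 6 14 7 8 9 10)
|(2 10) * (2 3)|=3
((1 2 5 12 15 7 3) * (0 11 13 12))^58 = ((0 11 13 12 15 7 3 1 2 5))^58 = (0 2 3 15 13)(1 7 12 11 5)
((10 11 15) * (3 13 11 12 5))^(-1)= (3 5 12 10 15 11 13)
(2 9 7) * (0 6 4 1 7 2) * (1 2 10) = (0 6 4 2 9 10 1 7) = [6, 7, 9, 3, 2, 5, 4, 0, 8, 10, 1]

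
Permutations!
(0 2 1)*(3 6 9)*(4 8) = (0 2 1)(3 6 9)(4 8) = [2, 0, 1, 6, 8, 5, 9, 7, 4, 3]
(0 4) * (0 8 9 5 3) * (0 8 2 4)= (2 4)(3 8 9 5)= [0, 1, 4, 8, 2, 3, 6, 7, 9, 5]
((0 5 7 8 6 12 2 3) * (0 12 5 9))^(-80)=((0 9)(2 3 12)(5 7 8 6))^(-80)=(2 3 12)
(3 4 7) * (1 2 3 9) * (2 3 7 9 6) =(1 3 4 9)(2 7 6) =[0, 3, 7, 4, 9, 5, 2, 6, 8, 1]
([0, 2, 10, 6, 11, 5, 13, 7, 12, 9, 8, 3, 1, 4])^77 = (1 10 12 2 8)(3 13 11 6 4)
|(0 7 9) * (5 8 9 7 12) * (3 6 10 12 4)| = |(0 4 3 6 10 12 5 8 9)| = 9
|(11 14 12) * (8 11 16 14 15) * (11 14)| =|(8 14 12 16 11 15)| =6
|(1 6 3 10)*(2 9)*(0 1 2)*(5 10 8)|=9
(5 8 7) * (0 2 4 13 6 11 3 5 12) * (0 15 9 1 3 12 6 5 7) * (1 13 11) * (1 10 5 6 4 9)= (0 2 9 13 6 10 5 8)(1 3 7 4 11 12 15)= [2, 3, 9, 7, 11, 8, 10, 4, 0, 13, 5, 12, 15, 6, 14, 1]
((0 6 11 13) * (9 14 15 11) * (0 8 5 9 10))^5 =(0 10 6)(5 13 15 9 8 11 14)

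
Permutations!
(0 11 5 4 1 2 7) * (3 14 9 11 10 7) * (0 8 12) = (0 10 7 8 12)(1 2 3 14 9 11 5 4) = [10, 2, 3, 14, 1, 4, 6, 8, 12, 11, 7, 5, 0, 13, 9]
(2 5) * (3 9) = (2 5)(3 9) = [0, 1, 5, 9, 4, 2, 6, 7, 8, 3]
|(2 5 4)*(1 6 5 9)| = 6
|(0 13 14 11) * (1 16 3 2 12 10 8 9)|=8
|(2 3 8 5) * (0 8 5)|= |(0 8)(2 3 5)|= 6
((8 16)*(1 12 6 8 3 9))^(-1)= (1 9 3 16 8 6 12)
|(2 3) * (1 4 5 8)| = 4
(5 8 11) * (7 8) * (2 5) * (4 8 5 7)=(2 7 5 4 8 11)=[0, 1, 7, 3, 8, 4, 6, 5, 11, 9, 10, 2]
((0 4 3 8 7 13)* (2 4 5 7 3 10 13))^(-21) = (13)(3 8)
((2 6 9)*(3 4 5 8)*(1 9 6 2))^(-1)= (1 9)(3 8 5 4)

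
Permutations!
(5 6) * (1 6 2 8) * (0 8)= (0 8 1 6 5 2)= [8, 6, 0, 3, 4, 2, 5, 7, 1]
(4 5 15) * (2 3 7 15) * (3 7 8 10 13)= [0, 1, 7, 8, 5, 2, 6, 15, 10, 9, 13, 11, 12, 3, 14, 4]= (2 7 15 4 5)(3 8 10 13)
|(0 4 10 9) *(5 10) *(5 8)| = 6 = |(0 4 8 5 10 9)|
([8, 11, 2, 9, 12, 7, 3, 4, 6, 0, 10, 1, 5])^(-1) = [9, 11, 2, 6, 7, 12, 8, 5, 0, 3, 10, 1, 4]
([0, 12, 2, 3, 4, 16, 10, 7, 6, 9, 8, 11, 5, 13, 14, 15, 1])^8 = (16)(6 8 10)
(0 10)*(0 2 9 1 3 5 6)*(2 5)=(0 10 5 6)(1 3 2 9)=[10, 3, 9, 2, 4, 6, 0, 7, 8, 1, 5]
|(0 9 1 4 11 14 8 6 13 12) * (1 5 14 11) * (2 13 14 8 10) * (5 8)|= 18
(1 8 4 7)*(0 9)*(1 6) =(0 9)(1 8 4 7 6) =[9, 8, 2, 3, 7, 5, 1, 6, 4, 0]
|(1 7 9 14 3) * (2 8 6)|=15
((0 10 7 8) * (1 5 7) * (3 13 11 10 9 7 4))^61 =((0 9 7 8)(1 5 4 3 13 11 10))^61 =(0 9 7 8)(1 11 3 5 10 13 4)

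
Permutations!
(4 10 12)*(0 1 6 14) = [1, 6, 2, 3, 10, 5, 14, 7, 8, 9, 12, 11, 4, 13, 0] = (0 1 6 14)(4 10 12)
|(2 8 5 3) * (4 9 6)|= |(2 8 5 3)(4 9 6)|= 12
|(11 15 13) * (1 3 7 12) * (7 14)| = |(1 3 14 7 12)(11 15 13)| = 15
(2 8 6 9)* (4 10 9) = (2 8 6 4 10 9) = [0, 1, 8, 3, 10, 5, 4, 7, 6, 2, 9]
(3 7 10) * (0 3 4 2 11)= (0 3 7 10 4 2 11)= [3, 1, 11, 7, 2, 5, 6, 10, 8, 9, 4, 0]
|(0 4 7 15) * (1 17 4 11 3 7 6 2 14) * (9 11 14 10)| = |(0 14 1 17 4 6 2 10 9 11 3 7 15)| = 13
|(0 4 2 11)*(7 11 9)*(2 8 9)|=|(0 4 8 9 7 11)|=6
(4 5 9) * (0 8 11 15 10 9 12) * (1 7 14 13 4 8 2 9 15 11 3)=(0 2 9 8 3 1 7 14 13 4 5 12)(10 15)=[2, 7, 9, 1, 5, 12, 6, 14, 3, 8, 15, 11, 0, 4, 13, 10]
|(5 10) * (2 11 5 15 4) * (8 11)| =7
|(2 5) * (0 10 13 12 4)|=|(0 10 13 12 4)(2 5)|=10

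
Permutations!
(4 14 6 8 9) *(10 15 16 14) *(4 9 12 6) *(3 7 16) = (3 7 16 14 4 10 15)(6 8 12) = [0, 1, 2, 7, 10, 5, 8, 16, 12, 9, 15, 11, 6, 13, 4, 3, 14]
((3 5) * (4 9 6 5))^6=(3 4 9 6 5)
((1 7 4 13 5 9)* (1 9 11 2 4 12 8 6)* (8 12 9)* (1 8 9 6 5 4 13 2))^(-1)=(1 11 5 8 6 7)(2 4 13)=((1 7 6 8 5 11)(2 13 4))^(-1)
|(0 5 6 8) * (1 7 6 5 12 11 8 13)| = |(0 12 11 8)(1 7 6 13)| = 4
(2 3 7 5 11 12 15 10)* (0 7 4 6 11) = (0 7 5)(2 3 4 6 11 12 15 10) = [7, 1, 3, 4, 6, 0, 11, 5, 8, 9, 2, 12, 15, 13, 14, 10]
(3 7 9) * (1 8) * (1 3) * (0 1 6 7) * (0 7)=(0 1 8 3 7 9 6)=[1, 8, 2, 7, 4, 5, 0, 9, 3, 6]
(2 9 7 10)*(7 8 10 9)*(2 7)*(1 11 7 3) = (1 11 7 9 8 10 3) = [0, 11, 2, 1, 4, 5, 6, 9, 10, 8, 3, 7]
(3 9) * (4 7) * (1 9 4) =[0, 9, 2, 4, 7, 5, 6, 1, 8, 3] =(1 9 3 4 7)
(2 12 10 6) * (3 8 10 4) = (2 12 4 3 8 10 6) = [0, 1, 12, 8, 3, 5, 2, 7, 10, 9, 6, 11, 4]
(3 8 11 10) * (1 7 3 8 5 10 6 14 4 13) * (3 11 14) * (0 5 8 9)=(0 5 10 9)(1 7 11 6 3 8 14 4 13)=[5, 7, 2, 8, 13, 10, 3, 11, 14, 0, 9, 6, 12, 1, 4]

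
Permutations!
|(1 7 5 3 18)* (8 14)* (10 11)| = 10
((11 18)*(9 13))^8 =((9 13)(11 18))^8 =(18)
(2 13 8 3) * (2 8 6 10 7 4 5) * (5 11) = (2 13 6 10 7 4 11 5)(3 8) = [0, 1, 13, 8, 11, 2, 10, 4, 3, 9, 7, 5, 12, 6]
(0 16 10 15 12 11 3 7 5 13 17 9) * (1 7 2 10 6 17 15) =(0 16 6 17 9)(1 7 5 13 15 12 11 3 2 10) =[16, 7, 10, 2, 4, 13, 17, 5, 8, 0, 1, 3, 11, 15, 14, 12, 6, 9]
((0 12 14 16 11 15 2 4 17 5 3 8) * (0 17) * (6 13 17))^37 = (0 15 14 4 11 12 2 16)(3 8 6 13 17 5)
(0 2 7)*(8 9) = [2, 1, 7, 3, 4, 5, 6, 0, 9, 8] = (0 2 7)(8 9)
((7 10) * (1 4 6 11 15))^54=(1 15 11 6 4)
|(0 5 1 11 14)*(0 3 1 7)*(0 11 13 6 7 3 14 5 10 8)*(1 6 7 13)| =|(14)(0 10 8)(3 6 13 7 11 5)| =6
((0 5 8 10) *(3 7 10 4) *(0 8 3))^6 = ((0 5 3 7 10 8 4))^6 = (0 4 8 10 7 3 5)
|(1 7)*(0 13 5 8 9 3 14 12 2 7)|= |(0 13 5 8 9 3 14 12 2 7 1)|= 11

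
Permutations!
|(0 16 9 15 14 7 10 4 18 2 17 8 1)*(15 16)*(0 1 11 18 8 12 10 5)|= |(0 15 14 7 5)(2 17 12 10 4 8 11 18)(9 16)|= 40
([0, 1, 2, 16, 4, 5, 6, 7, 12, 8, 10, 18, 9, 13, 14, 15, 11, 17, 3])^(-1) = (3 18 11 16)(8 9 12)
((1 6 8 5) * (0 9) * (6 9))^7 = ((0 6 8 5 1 9))^7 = (0 6 8 5 1 9)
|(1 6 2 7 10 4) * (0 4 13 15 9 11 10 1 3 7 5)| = 40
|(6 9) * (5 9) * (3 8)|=|(3 8)(5 9 6)|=6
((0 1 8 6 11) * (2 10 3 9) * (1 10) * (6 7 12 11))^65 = (0 1)(2 11)(3 7)(8 10)(9 12)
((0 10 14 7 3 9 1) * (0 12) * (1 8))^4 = ((0 10 14 7 3 9 8 1 12))^4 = (0 3 12 7 1 14 8 10 9)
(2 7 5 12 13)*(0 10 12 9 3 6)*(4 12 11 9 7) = [10, 1, 4, 6, 12, 7, 0, 5, 8, 3, 11, 9, 13, 2] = (0 10 11 9 3 6)(2 4 12 13)(5 7)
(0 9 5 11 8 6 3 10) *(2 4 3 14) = (0 9 5 11 8 6 14 2 4 3 10) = [9, 1, 4, 10, 3, 11, 14, 7, 6, 5, 0, 8, 12, 13, 2]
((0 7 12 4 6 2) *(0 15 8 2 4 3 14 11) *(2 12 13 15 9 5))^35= (0 11 14 3 12 8 15 13 7)(2 5 9)(4 6)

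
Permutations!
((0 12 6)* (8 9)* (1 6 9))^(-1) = ((0 12 9 8 1 6))^(-1) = (0 6 1 8 9 12)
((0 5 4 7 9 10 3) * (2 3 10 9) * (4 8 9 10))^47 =(0 8 10 7 3 5 9 4 2)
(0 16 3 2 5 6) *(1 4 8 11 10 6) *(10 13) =(0 16 3 2 5 1 4 8 11 13 10 6) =[16, 4, 5, 2, 8, 1, 0, 7, 11, 9, 6, 13, 12, 10, 14, 15, 3]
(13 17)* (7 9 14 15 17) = (7 9 14 15 17 13) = [0, 1, 2, 3, 4, 5, 6, 9, 8, 14, 10, 11, 12, 7, 15, 17, 16, 13]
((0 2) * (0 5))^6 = ((0 2 5))^6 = (5)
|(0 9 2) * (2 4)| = 4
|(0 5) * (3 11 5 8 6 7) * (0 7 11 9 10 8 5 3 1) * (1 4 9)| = 11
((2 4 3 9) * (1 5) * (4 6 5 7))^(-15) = (1 7 4 3 9 2 6 5)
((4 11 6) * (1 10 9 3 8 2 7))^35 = (4 6 11)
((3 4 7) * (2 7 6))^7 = (2 3 6 7 4)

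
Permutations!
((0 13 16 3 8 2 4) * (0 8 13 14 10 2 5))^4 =((0 14 10 2 4 8 5)(3 13 16))^4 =(0 4 14 8 10 5 2)(3 13 16)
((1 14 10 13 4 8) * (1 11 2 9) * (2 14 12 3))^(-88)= ((1 12 3 2 9)(4 8 11 14 10 13))^(-88)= (1 3 9 12 2)(4 11 10)(8 14 13)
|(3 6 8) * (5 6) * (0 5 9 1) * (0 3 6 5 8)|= 3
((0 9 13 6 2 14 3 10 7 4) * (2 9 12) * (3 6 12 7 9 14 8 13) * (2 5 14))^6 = (2 6 14 5 12 13 8)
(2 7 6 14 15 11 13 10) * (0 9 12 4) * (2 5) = (0 9 12 4)(2 7 6 14 15 11 13 10 5) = [9, 1, 7, 3, 0, 2, 14, 6, 8, 12, 5, 13, 4, 10, 15, 11]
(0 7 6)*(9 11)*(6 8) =(0 7 8 6)(9 11) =[7, 1, 2, 3, 4, 5, 0, 8, 6, 11, 10, 9]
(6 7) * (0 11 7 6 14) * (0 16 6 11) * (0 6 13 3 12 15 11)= (0 6)(3 12 15 11 7 14 16 13)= [6, 1, 2, 12, 4, 5, 0, 14, 8, 9, 10, 7, 15, 3, 16, 11, 13]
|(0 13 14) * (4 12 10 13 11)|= 7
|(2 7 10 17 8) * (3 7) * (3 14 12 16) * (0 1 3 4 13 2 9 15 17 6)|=|(0 1 3 7 10 6)(2 14 12 16 4 13)(8 9 15 17)|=12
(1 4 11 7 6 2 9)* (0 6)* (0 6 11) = (0 11 7 6 2 9 1 4) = [11, 4, 9, 3, 0, 5, 2, 6, 8, 1, 10, 7]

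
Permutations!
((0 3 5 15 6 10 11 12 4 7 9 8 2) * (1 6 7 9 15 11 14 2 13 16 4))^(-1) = (0 2 14 10 6 1 12 11 5 3)(4 16 13 8 9)(7 15)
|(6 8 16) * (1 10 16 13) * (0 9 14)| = 6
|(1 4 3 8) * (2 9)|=4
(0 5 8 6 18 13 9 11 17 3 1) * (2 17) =(0 5 8 6 18 13 9 11 2 17 3 1) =[5, 0, 17, 1, 4, 8, 18, 7, 6, 11, 10, 2, 12, 9, 14, 15, 16, 3, 13]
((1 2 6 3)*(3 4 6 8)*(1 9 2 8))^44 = ((1 8 3 9 2)(4 6))^44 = (1 2 9 3 8)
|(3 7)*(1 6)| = |(1 6)(3 7)| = 2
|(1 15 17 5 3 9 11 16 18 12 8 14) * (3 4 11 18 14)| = |(1 15 17 5 4 11 16 14)(3 9 18 12 8)| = 40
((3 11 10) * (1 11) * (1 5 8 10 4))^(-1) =((1 11 4)(3 5 8 10))^(-1) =(1 4 11)(3 10 8 5)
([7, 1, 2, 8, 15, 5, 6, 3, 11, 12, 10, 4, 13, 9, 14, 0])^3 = [8, 1, 2, 4, 7, 5, 6, 11, 15, 9, 10, 0, 12, 13, 14, 3]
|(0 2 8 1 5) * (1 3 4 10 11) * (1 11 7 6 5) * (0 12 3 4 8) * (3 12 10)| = 12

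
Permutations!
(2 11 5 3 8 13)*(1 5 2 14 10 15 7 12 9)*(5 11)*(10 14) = (1 11 2 5 3 8 13 10 15 7 12 9) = [0, 11, 5, 8, 4, 3, 6, 12, 13, 1, 15, 2, 9, 10, 14, 7]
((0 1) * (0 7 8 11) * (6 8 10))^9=((0 1 7 10 6 8 11))^9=(0 7 6 11 1 10 8)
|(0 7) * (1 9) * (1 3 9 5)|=2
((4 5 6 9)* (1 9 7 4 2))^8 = (1 2 9) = ((1 9 2)(4 5 6 7))^8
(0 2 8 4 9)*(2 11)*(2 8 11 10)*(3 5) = [10, 1, 11, 5, 9, 3, 6, 7, 4, 0, 2, 8] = (0 10 2 11 8 4 9)(3 5)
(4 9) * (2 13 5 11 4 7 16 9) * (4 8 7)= (2 13 5 11 8 7 16 9 4)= [0, 1, 13, 3, 2, 11, 6, 16, 7, 4, 10, 8, 12, 5, 14, 15, 9]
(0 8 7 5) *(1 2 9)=[8, 2, 9, 3, 4, 0, 6, 5, 7, 1]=(0 8 7 5)(1 2 9)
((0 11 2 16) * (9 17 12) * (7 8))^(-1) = (0 16 2 11)(7 8)(9 12 17) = ((0 11 2 16)(7 8)(9 17 12))^(-1)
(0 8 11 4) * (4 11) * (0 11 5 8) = [0, 1, 2, 3, 11, 8, 6, 7, 4, 9, 10, 5] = (4 11 5 8)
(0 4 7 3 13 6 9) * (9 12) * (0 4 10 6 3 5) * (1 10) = (0 1 10 6 12 9 4 7 5)(3 13) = [1, 10, 2, 13, 7, 0, 12, 5, 8, 4, 6, 11, 9, 3]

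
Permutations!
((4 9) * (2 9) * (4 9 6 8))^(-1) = ((9)(2 6 8 4))^(-1) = (9)(2 4 8 6)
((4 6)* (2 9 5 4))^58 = (2 4 9 6 5)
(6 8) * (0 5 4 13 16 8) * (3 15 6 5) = (0 3 15 6)(4 13 16 8 5) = [3, 1, 2, 15, 13, 4, 0, 7, 5, 9, 10, 11, 12, 16, 14, 6, 8]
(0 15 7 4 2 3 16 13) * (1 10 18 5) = [15, 10, 3, 16, 2, 1, 6, 4, 8, 9, 18, 11, 12, 0, 14, 7, 13, 17, 5] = (0 15 7 4 2 3 16 13)(1 10 18 5)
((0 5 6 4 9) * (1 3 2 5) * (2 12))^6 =((0 1 3 12 2 5 6 4 9))^6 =(0 6 12)(1 4 2)(3 9 5)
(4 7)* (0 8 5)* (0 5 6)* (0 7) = [8, 1, 2, 3, 0, 5, 7, 4, 6] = (0 8 6 7 4)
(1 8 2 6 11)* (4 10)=[0, 8, 6, 3, 10, 5, 11, 7, 2, 9, 4, 1]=(1 8 2 6 11)(4 10)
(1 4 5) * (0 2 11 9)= (0 2 11 9)(1 4 5)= [2, 4, 11, 3, 5, 1, 6, 7, 8, 0, 10, 9]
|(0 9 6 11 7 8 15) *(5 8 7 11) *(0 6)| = |(0 9)(5 8 15 6)| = 4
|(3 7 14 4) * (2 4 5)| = 6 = |(2 4 3 7 14 5)|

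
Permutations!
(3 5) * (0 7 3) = (0 7 3 5) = [7, 1, 2, 5, 4, 0, 6, 3]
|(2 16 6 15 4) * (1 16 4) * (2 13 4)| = 4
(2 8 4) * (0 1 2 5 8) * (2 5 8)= (0 1 5 2)(4 8)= [1, 5, 0, 3, 8, 2, 6, 7, 4]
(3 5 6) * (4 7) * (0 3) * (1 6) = [3, 6, 2, 5, 7, 1, 0, 4] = (0 3 5 1 6)(4 7)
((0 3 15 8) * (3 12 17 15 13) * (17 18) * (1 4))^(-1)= ((0 12 18 17 15 8)(1 4)(3 13))^(-1)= (0 8 15 17 18 12)(1 4)(3 13)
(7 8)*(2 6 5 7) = [0, 1, 6, 3, 4, 7, 5, 8, 2] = (2 6 5 7 8)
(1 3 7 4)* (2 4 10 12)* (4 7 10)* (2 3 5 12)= [0, 5, 7, 10, 1, 12, 6, 4, 8, 9, 2, 11, 3]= (1 5 12 3 10 2 7 4)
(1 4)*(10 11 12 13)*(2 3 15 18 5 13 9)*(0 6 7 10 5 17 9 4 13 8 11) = (0 6 7 10)(1 13 5 8 11 12 4)(2 3 15 18 17 9) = [6, 13, 3, 15, 1, 8, 7, 10, 11, 2, 0, 12, 4, 5, 14, 18, 16, 9, 17]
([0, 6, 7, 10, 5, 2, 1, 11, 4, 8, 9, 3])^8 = (2 5 4 8 9 10 3 11 7)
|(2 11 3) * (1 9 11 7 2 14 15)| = |(1 9 11 3 14 15)(2 7)| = 6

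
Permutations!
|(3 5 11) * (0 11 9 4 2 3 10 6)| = 20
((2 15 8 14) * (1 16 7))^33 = ((1 16 7)(2 15 8 14))^33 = (16)(2 15 8 14)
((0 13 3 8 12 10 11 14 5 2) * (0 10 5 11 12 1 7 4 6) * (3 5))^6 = ((0 13 5 2 10 12 3 8 1 7 4 6)(11 14))^6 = (14)(0 3)(1 5)(2 7)(4 10)(6 12)(8 13)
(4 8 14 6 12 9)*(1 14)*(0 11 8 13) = (0 11 8 1 14 6 12 9 4 13) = [11, 14, 2, 3, 13, 5, 12, 7, 1, 4, 10, 8, 9, 0, 6]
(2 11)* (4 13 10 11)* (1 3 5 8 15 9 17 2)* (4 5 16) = [0, 3, 5, 16, 13, 8, 6, 7, 15, 17, 11, 1, 12, 10, 14, 9, 4, 2] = (1 3 16 4 13 10 11)(2 5 8 15 9 17)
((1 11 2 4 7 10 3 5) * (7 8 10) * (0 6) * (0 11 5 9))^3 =(0 2 10)(1 5)(3 6 4)(8 9 11)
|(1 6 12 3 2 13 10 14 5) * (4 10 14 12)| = |(1 6 4 10 12 3 2 13 14 5)| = 10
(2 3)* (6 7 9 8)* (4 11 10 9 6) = [0, 1, 3, 2, 11, 5, 7, 6, 4, 8, 9, 10] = (2 3)(4 11 10 9 8)(6 7)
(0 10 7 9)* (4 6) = [10, 1, 2, 3, 6, 5, 4, 9, 8, 0, 7] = (0 10 7 9)(4 6)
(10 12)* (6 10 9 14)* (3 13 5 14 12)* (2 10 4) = (2 10 3 13 5 14 6 4)(9 12) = [0, 1, 10, 13, 2, 14, 4, 7, 8, 12, 3, 11, 9, 5, 6]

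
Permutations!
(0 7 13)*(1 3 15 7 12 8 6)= [12, 3, 2, 15, 4, 5, 1, 13, 6, 9, 10, 11, 8, 0, 14, 7]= (0 12 8 6 1 3 15 7 13)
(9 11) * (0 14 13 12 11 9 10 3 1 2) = [14, 2, 0, 1, 4, 5, 6, 7, 8, 9, 3, 10, 11, 12, 13] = (0 14 13 12 11 10 3 1 2)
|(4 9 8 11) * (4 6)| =5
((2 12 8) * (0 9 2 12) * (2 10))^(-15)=((0 9 10 2)(8 12))^(-15)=(0 9 10 2)(8 12)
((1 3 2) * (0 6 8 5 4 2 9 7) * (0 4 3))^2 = ((0 6 8 5 3 9 7 4 2 1))^2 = (0 8 3 7 2)(1 6 5 9 4)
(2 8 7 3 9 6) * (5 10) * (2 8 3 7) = (2 3 9 6 8)(5 10) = [0, 1, 3, 9, 4, 10, 8, 7, 2, 6, 5]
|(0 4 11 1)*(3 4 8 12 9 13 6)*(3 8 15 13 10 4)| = |(0 15 13 6 8 12 9 10 4 11 1)| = 11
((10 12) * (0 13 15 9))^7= ((0 13 15 9)(10 12))^7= (0 9 15 13)(10 12)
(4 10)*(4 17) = [0, 1, 2, 3, 10, 5, 6, 7, 8, 9, 17, 11, 12, 13, 14, 15, 16, 4] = (4 10 17)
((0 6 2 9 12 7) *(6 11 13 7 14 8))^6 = ((0 11 13 7)(2 9 12 14 8 6))^6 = (14)(0 13)(7 11)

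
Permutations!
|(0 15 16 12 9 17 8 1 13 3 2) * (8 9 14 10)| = |(0 15 16 12 14 10 8 1 13 3 2)(9 17)| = 22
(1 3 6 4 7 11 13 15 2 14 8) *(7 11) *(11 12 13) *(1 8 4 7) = (1 3 6 7)(2 14 4 12 13 15) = [0, 3, 14, 6, 12, 5, 7, 1, 8, 9, 10, 11, 13, 15, 4, 2]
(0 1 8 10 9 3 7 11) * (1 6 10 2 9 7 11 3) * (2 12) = (0 6 10 7 3 11)(1 8 12 2 9) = [6, 8, 9, 11, 4, 5, 10, 3, 12, 1, 7, 0, 2]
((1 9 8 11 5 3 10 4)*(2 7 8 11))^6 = (1 4 10 3 5 11 9)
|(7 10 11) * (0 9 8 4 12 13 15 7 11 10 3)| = |(0 9 8 4 12 13 15 7 3)| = 9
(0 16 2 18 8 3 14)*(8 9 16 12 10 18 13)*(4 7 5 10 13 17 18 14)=(0 12 13 8 3 4 7 5 10 14)(2 17 18 9 16)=[12, 1, 17, 4, 7, 10, 6, 5, 3, 16, 14, 11, 13, 8, 0, 15, 2, 18, 9]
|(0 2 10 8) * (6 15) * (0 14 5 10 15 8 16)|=9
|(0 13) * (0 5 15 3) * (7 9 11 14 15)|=|(0 13 5 7 9 11 14 15 3)|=9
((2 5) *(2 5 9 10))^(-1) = (2 10 9)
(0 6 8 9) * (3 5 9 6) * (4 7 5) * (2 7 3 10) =(0 10 2 7 5 9)(3 4)(6 8) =[10, 1, 7, 4, 3, 9, 8, 5, 6, 0, 2]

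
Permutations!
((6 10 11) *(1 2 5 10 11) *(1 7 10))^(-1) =(1 5 2)(6 11)(7 10)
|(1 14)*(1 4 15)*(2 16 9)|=12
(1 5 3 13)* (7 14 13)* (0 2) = [2, 5, 0, 7, 4, 3, 6, 14, 8, 9, 10, 11, 12, 1, 13] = (0 2)(1 5 3 7 14 13)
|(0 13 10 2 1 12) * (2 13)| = 4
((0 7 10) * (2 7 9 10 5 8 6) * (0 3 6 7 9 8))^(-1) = ((0 8 7 5)(2 9 10 3 6))^(-1) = (0 5 7 8)(2 6 3 10 9)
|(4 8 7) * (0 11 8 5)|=6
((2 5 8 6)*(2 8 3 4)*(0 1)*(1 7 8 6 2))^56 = ((0 7 8 2 5 3 4 1))^56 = (8)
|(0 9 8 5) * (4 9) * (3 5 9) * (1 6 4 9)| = |(0 9 8 1 6 4 3 5)| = 8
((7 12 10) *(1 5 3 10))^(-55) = (1 12 7 10 3 5)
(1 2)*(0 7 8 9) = (0 7 8 9)(1 2) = [7, 2, 1, 3, 4, 5, 6, 8, 9, 0]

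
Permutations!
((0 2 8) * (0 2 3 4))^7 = ((0 3 4)(2 8))^7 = (0 3 4)(2 8)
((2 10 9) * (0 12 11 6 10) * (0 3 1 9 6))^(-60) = ((0 12 11)(1 9 2 3)(6 10))^(-60) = (12)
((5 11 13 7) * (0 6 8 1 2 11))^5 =((0 6 8 1 2 11 13 7 5))^5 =(0 11 6 13 8 7 1 5 2)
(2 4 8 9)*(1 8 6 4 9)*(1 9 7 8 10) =(1 10)(2 7 8 9)(4 6) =[0, 10, 7, 3, 6, 5, 4, 8, 9, 2, 1]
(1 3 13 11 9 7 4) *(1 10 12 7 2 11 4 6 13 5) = (1 3 5)(2 11 9)(4 10 12 7 6 13) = [0, 3, 11, 5, 10, 1, 13, 6, 8, 2, 12, 9, 7, 4]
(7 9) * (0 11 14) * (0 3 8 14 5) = [11, 1, 2, 8, 4, 0, 6, 9, 14, 7, 10, 5, 12, 13, 3] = (0 11 5)(3 8 14)(7 9)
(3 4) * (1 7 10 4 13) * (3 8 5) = (1 7 10 4 8 5 3 13) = [0, 7, 2, 13, 8, 3, 6, 10, 5, 9, 4, 11, 12, 1]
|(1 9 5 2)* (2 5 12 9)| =|(1 2)(9 12)| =2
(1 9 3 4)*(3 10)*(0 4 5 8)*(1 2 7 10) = (0 4 2 7 10 3 5 8)(1 9) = [4, 9, 7, 5, 2, 8, 6, 10, 0, 1, 3]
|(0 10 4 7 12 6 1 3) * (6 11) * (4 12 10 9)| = |(0 9 4 7 10 12 11 6 1 3)| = 10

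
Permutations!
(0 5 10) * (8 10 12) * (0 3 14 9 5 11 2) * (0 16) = (0 11 2 16)(3 14 9 5 12 8 10) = [11, 1, 16, 14, 4, 12, 6, 7, 10, 5, 3, 2, 8, 13, 9, 15, 0]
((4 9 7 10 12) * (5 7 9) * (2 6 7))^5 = (2 4 10 6 5 12 7)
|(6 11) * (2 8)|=|(2 8)(6 11)|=2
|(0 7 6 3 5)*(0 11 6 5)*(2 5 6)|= 12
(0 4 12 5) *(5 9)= [4, 1, 2, 3, 12, 0, 6, 7, 8, 5, 10, 11, 9]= (0 4 12 9 5)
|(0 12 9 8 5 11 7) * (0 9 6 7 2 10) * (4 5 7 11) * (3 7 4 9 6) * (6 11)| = 28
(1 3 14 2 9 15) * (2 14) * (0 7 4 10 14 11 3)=(0 7 4 10 14 11 3 2 9 15 1)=[7, 0, 9, 2, 10, 5, 6, 4, 8, 15, 14, 3, 12, 13, 11, 1]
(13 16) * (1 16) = (1 16 13) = [0, 16, 2, 3, 4, 5, 6, 7, 8, 9, 10, 11, 12, 1, 14, 15, 13]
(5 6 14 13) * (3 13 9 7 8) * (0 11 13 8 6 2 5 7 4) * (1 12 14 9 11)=[1, 12, 5, 8, 0, 2, 9, 6, 3, 4, 10, 13, 14, 7, 11]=(0 1 12 14 11 13 7 6 9 4)(2 5)(3 8)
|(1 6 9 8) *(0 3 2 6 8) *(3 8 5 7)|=9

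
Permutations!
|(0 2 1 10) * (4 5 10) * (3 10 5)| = |(0 2 1 4 3 10)| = 6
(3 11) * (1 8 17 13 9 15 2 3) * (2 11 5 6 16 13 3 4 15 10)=(1 8 17 3 5 6 16 13 9 10 2 4 15 11)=[0, 8, 4, 5, 15, 6, 16, 7, 17, 10, 2, 1, 12, 9, 14, 11, 13, 3]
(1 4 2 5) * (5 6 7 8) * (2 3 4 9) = (1 9 2 6 7 8 5)(3 4) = [0, 9, 6, 4, 3, 1, 7, 8, 5, 2]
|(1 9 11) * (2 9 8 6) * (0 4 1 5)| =|(0 4 1 8 6 2 9 11 5)| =9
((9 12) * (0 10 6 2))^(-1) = (0 2 6 10)(9 12)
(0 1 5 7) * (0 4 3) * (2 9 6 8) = (0 1 5 7 4 3)(2 9 6 8) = [1, 5, 9, 0, 3, 7, 8, 4, 2, 6]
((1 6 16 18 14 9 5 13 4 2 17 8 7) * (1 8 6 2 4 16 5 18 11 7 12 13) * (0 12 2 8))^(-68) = (0 11 13)(1 6 2)(5 17 8)(7 16 12)(9 18 14) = ((0 12 13 16 11 7)(1 8 2 17 6 5)(9 18 14))^(-68)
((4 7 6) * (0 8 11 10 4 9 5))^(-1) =((0 8 11 10 4 7 6 9 5))^(-1) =(0 5 9 6 7 4 10 11 8)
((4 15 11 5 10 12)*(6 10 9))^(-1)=(4 12 10 6 9 5 11 15)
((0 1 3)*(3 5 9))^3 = (0 9 1 3 5)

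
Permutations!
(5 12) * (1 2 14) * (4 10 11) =[0, 2, 14, 3, 10, 12, 6, 7, 8, 9, 11, 4, 5, 13, 1] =(1 2 14)(4 10 11)(5 12)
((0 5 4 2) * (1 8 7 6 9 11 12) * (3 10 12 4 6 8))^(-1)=((0 5 6 9 11 4 2)(1 3 10 12)(7 8))^(-1)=(0 2 4 11 9 6 5)(1 12 10 3)(7 8)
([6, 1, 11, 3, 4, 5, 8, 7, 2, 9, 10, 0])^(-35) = [0, 1, 2, 3, 4, 5, 6, 7, 8, 9, 10, 11]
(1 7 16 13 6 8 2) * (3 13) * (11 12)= [0, 7, 1, 13, 4, 5, 8, 16, 2, 9, 10, 12, 11, 6, 14, 15, 3]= (1 7 16 3 13 6 8 2)(11 12)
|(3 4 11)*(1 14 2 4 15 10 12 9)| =10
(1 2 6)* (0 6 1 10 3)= (0 6 10 3)(1 2)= [6, 2, 1, 0, 4, 5, 10, 7, 8, 9, 3]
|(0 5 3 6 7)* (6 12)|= |(0 5 3 12 6 7)|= 6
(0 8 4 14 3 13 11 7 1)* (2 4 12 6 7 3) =(0 8 12 6 7 1)(2 4 14)(3 13 11) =[8, 0, 4, 13, 14, 5, 7, 1, 12, 9, 10, 3, 6, 11, 2]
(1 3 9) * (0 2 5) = (0 2 5)(1 3 9) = [2, 3, 5, 9, 4, 0, 6, 7, 8, 1]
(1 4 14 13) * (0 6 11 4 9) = [6, 9, 2, 3, 14, 5, 11, 7, 8, 0, 10, 4, 12, 1, 13] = (0 6 11 4 14 13 1 9)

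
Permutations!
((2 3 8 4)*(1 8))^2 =((1 8 4 2 3))^2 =(1 4 3 8 2)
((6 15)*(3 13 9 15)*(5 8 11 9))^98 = ((3 13 5 8 11 9 15 6))^98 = (3 5 11 15)(6 13 8 9)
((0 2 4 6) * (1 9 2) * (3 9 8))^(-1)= ((0 1 8 3 9 2 4 6))^(-1)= (0 6 4 2 9 3 8 1)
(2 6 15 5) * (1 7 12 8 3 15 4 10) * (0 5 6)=(0 5 2)(1 7 12 8 3 15 6 4 10)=[5, 7, 0, 15, 10, 2, 4, 12, 3, 9, 1, 11, 8, 13, 14, 6]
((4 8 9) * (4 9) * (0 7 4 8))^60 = ((9)(0 7 4))^60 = (9)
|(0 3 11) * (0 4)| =|(0 3 11 4)| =4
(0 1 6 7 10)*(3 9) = (0 1 6 7 10)(3 9) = [1, 6, 2, 9, 4, 5, 7, 10, 8, 3, 0]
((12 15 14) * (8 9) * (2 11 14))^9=((2 11 14 12 15)(8 9))^9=(2 15 12 14 11)(8 9)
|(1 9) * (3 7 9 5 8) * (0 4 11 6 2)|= 30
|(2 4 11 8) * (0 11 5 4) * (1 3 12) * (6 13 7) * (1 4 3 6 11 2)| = |(0 2)(1 6 13 7 11 8)(3 12 4 5)| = 12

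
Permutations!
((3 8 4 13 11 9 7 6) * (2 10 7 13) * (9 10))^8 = (2 8 6 10 13)(3 7 11 9 4)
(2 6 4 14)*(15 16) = [0, 1, 6, 3, 14, 5, 4, 7, 8, 9, 10, 11, 12, 13, 2, 16, 15] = (2 6 4 14)(15 16)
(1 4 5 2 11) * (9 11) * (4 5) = (1 5 2 9 11) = [0, 5, 9, 3, 4, 2, 6, 7, 8, 11, 10, 1]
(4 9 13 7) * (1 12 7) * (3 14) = (1 12 7 4 9 13)(3 14) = [0, 12, 2, 14, 9, 5, 6, 4, 8, 13, 10, 11, 7, 1, 3]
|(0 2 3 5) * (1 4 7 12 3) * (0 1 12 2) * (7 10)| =|(1 4 10 7 2 12 3 5)| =8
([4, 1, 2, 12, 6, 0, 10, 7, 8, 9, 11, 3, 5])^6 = [12, 1, 2, 10, 5, 3, 0, 7, 8, 9, 4, 6, 11]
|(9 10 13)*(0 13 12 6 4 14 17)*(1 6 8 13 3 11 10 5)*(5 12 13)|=14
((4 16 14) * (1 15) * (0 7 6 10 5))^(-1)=((0 7 6 10 5)(1 15)(4 16 14))^(-1)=(0 5 10 6 7)(1 15)(4 14 16)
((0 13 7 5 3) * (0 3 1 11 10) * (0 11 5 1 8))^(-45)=((0 13 7 1 5 8)(10 11))^(-45)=(0 1)(5 13)(7 8)(10 11)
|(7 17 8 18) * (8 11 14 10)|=|(7 17 11 14 10 8 18)|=7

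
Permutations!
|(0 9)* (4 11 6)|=6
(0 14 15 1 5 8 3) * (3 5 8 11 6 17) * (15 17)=(0 14 17 3)(1 8 5 11 6 15)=[14, 8, 2, 0, 4, 11, 15, 7, 5, 9, 10, 6, 12, 13, 17, 1, 16, 3]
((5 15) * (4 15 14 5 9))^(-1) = (4 9 15)(5 14)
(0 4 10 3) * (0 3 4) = (4 10) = [0, 1, 2, 3, 10, 5, 6, 7, 8, 9, 4]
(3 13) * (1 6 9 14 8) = [0, 6, 2, 13, 4, 5, 9, 7, 1, 14, 10, 11, 12, 3, 8] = (1 6 9 14 8)(3 13)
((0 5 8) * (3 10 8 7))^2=(0 7 10)(3 8 5)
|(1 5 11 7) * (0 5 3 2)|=|(0 5 11 7 1 3 2)|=7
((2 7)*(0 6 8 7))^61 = (0 6 8 7 2)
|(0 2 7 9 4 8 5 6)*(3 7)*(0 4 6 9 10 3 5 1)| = |(0 2 5 9 6 4 8 1)(3 7 10)| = 24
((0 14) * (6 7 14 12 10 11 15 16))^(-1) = (0 14 7 6 16 15 11 10 12)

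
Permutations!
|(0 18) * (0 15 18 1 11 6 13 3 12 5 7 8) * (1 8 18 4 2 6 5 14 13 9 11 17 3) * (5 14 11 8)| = |(0 5 7 18 15 4 2 6 9 8)(1 17 3 12 11 14 13)| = 70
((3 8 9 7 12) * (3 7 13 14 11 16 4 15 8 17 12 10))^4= ((3 17 12 7 10)(4 15 8 9 13 14 11 16))^4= (3 10 7 12 17)(4 13)(8 11)(9 16)(14 15)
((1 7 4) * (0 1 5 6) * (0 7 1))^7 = (4 7 6 5)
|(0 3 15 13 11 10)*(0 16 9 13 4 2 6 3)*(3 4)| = |(2 6 4)(3 15)(9 13 11 10 16)| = 30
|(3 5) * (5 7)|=3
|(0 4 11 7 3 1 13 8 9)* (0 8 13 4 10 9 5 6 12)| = 35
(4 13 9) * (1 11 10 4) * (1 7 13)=(1 11 10 4)(7 13 9)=[0, 11, 2, 3, 1, 5, 6, 13, 8, 7, 4, 10, 12, 9]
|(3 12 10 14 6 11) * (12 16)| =|(3 16 12 10 14 6 11)| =7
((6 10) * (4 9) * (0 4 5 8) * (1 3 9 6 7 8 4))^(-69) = ((0 1 3 9 5 4 6 10 7 8))^(-69) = (0 1 3 9 5 4 6 10 7 8)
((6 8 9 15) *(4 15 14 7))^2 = (4 6 9 7 15 8 14) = ((4 15 6 8 9 14 7))^2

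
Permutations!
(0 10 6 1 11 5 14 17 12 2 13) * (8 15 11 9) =(0 10 6 1 9 8 15 11 5 14 17 12 2 13) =[10, 9, 13, 3, 4, 14, 1, 7, 15, 8, 6, 5, 2, 0, 17, 11, 16, 12]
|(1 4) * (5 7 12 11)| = 4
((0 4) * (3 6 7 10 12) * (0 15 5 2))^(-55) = ((0 4 15 5 2)(3 6 7 10 12))^(-55) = (15)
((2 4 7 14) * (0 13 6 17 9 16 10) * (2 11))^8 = ((0 13 6 17 9 16 10)(2 4 7 14 11))^8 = (0 13 6 17 9 16 10)(2 14 4 11 7)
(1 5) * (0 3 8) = (0 3 8)(1 5) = [3, 5, 2, 8, 4, 1, 6, 7, 0]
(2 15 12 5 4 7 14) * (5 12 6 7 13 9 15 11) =[0, 1, 11, 3, 13, 4, 7, 14, 8, 15, 10, 5, 12, 9, 2, 6] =(2 11 5 4 13 9 15 6 7 14)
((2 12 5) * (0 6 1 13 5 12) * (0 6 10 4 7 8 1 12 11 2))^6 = (0 13 8 4)(1 7 10 5)(2 12)(6 11) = ((0 10 4 7 8 1 13 5)(2 6 12 11))^6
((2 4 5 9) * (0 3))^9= (0 3)(2 4 5 9)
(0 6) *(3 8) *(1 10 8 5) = (0 6)(1 10 8 3 5) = [6, 10, 2, 5, 4, 1, 0, 7, 3, 9, 8]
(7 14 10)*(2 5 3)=[0, 1, 5, 2, 4, 3, 6, 14, 8, 9, 7, 11, 12, 13, 10]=(2 5 3)(7 14 10)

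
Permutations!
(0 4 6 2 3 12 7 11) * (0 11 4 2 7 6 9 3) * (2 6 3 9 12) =(0 6 7 4 12 3 2) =[6, 1, 0, 2, 12, 5, 7, 4, 8, 9, 10, 11, 3]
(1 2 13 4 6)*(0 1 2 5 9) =(0 1 5 9)(2 13 4 6) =[1, 5, 13, 3, 6, 9, 2, 7, 8, 0, 10, 11, 12, 4]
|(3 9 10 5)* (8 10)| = |(3 9 8 10 5)| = 5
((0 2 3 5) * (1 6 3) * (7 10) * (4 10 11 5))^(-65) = (0 4)(1 7)(2 10)(3 5)(6 11)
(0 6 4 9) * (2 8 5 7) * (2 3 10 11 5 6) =(0 2 8 6 4 9)(3 10 11 5 7) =[2, 1, 8, 10, 9, 7, 4, 3, 6, 0, 11, 5]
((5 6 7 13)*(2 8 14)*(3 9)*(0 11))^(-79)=((0 11)(2 8 14)(3 9)(5 6 7 13))^(-79)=(0 11)(2 14 8)(3 9)(5 6 7 13)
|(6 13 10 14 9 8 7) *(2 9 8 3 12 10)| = |(2 9 3 12 10 14 8 7 6 13)| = 10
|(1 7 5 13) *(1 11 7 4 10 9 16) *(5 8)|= |(1 4 10 9 16)(5 13 11 7 8)|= 5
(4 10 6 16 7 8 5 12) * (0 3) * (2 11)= [3, 1, 11, 0, 10, 12, 16, 8, 5, 9, 6, 2, 4, 13, 14, 15, 7]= (0 3)(2 11)(4 10 6 16 7 8 5 12)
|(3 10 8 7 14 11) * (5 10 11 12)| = 6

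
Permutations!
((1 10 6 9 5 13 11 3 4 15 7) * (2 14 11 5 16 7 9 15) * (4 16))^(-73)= (1 7 16 3 11 14 2 4 9 15 6 10)(5 13)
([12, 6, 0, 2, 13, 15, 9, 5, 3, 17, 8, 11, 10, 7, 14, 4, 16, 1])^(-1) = [2, 17, 3, 8, 15, 7, 1, 13, 10, 6, 12, 11, 0, 4, 14, 5, 16, 9]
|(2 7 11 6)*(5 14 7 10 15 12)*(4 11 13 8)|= |(2 10 15 12 5 14 7 13 8 4 11 6)|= 12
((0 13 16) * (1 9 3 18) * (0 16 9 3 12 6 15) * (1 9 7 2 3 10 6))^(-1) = (0 15 6 10 1 12 9 18 3 2 7 13)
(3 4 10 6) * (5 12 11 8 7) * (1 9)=[0, 9, 2, 4, 10, 12, 3, 5, 7, 1, 6, 8, 11]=(1 9)(3 4 10 6)(5 12 11 8 7)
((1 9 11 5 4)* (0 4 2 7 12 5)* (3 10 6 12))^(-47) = (0 9 4 11 1)(2 3 6 5 7 10 12)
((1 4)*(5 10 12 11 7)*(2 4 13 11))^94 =(1 5 4 7 2 11 12 13 10)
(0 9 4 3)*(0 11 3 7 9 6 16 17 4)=(0 6 16 17 4 7 9)(3 11)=[6, 1, 2, 11, 7, 5, 16, 9, 8, 0, 10, 3, 12, 13, 14, 15, 17, 4]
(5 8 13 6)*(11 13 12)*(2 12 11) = (2 12)(5 8 11 13 6) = [0, 1, 12, 3, 4, 8, 5, 7, 11, 9, 10, 13, 2, 6]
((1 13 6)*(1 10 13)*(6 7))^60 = ((6 10 13 7))^60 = (13)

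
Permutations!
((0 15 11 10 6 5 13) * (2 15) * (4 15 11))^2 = ((0 2 11 10 6 5 13)(4 15))^2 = (15)(0 11 6 13 2 10 5)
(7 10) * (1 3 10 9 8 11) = (1 3 10 7 9 8 11) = [0, 3, 2, 10, 4, 5, 6, 9, 11, 8, 7, 1]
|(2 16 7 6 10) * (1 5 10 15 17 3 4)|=11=|(1 5 10 2 16 7 6 15 17 3 4)|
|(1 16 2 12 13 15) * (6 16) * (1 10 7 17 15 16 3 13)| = |(1 6 3 13 16 2 12)(7 17 15 10)| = 28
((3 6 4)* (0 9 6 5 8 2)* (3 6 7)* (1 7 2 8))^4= (0 9 2)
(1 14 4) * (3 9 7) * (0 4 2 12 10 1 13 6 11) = (0 4 13 6 11)(1 14 2 12 10)(3 9 7) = [4, 14, 12, 9, 13, 5, 11, 3, 8, 7, 1, 0, 10, 6, 2]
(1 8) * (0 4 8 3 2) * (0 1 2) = (0 4 8 2 1 3) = [4, 3, 1, 0, 8, 5, 6, 7, 2]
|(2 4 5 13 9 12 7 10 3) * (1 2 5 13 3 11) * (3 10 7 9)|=|(1 2 4 13 3 5 10 11)(9 12)|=8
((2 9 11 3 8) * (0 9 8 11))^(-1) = (0 9)(2 8)(3 11)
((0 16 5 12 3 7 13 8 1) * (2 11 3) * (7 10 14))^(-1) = ((0 16 5 12 2 11 3 10 14 7 13 8 1))^(-1) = (0 1 8 13 7 14 10 3 11 2 12 5 16)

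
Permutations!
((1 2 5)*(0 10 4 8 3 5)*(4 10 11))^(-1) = (0 2 1 5 3 8 4 11) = ((0 11 4 8 3 5 1 2))^(-1)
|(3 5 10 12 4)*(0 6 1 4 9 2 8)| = 11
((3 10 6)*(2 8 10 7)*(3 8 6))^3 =((2 6 8 10 3 7))^3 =(2 10)(3 6)(7 8)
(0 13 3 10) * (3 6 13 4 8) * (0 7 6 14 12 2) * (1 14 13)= [4, 14, 0, 10, 8, 5, 1, 6, 3, 9, 7, 11, 2, 13, 12]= (0 4 8 3 10 7 6 1 14 12 2)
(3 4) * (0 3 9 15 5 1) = (0 3 4 9 15 5 1) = [3, 0, 2, 4, 9, 1, 6, 7, 8, 15, 10, 11, 12, 13, 14, 5]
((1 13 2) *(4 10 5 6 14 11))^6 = ((1 13 2)(4 10 5 6 14 11))^6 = (14)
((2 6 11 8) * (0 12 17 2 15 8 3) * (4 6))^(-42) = (0 11 4 17)(2 12 3 6)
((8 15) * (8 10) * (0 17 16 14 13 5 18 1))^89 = (0 17 16 14 13 5 18 1)(8 10 15)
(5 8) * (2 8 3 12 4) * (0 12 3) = (0 12 4 2 8 5) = [12, 1, 8, 3, 2, 0, 6, 7, 5, 9, 10, 11, 4]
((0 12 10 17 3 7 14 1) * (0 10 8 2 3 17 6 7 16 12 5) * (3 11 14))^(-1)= ((17)(0 5)(1 10 6 7 3 16 12 8 2 11 14))^(-1)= (17)(0 5)(1 14 11 2 8 12 16 3 7 6 10)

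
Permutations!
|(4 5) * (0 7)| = 2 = |(0 7)(4 5)|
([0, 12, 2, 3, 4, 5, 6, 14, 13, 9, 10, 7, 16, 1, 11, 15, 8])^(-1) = [0, 13, 2, 3, 4, 5, 6, 11, 16, 9, 10, 14, 1, 8, 7, 15, 12]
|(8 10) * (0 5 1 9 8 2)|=|(0 5 1 9 8 10 2)|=7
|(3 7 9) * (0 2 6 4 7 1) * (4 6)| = 7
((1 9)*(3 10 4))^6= ((1 9)(3 10 4))^6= (10)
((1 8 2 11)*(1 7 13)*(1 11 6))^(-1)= (1 6 2 8)(7 11 13)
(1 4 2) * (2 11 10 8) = (1 4 11 10 8 2) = [0, 4, 1, 3, 11, 5, 6, 7, 2, 9, 8, 10]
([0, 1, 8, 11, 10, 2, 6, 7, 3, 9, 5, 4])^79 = (2 3 4 5 8 11 10)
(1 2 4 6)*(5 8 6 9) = (1 2 4 9 5 8 6) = [0, 2, 4, 3, 9, 8, 1, 7, 6, 5]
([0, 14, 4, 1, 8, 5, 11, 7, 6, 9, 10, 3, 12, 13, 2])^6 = (1 11 8 2)(3 6 4 14)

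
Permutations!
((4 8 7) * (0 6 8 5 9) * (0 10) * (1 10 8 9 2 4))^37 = ((0 6 9 8 7 1 10)(2 4 5))^37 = (0 9 7 10 6 8 1)(2 4 5)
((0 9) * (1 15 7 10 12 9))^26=(0 12 7 1 9 10 15)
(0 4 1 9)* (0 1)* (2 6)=(0 4)(1 9)(2 6)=[4, 9, 6, 3, 0, 5, 2, 7, 8, 1]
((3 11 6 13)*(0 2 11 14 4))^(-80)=(14)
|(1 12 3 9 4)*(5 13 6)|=15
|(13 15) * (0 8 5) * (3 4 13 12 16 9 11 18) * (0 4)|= |(0 8 5 4 13 15 12 16 9 11 18 3)|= 12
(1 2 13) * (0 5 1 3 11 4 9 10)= [5, 2, 13, 11, 9, 1, 6, 7, 8, 10, 0, 4, 12, 3]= (0 5 1 2 13 3 11 4 9 10)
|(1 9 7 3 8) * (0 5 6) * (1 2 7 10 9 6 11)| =|(0 5 11 1 6)(2 7 3 8)(9 10)| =20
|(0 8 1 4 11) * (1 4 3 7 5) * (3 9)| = |(0 8 4 11)(1 9 3 7 5)| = 20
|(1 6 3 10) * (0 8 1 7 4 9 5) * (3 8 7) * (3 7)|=21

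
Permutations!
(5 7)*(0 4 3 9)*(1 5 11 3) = (0 4 1 5 7 11 3 9) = [4, 5, 2, 9, 1, 7, 6, 11, 8, 0, 10, 3]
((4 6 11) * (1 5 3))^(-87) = (11)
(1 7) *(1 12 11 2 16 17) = [0, 7, 16, 3, 4, 5, 6, 12, 8, 9, 10, 2, 11, 13, 14, 15, 17, 1] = (1 7 12 11 2 16 17)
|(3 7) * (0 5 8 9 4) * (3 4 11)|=8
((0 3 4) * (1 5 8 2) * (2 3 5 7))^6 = ((0 5 8 3 4)(1 7 2))^6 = (0 5 8 3 4)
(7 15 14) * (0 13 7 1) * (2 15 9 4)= (0 13 7 9 4 2 15 14 1)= [13, 0, 15, 3, 2, 5, 6, 9, 8, 4, 10, 11, 12, 7, 1, 14]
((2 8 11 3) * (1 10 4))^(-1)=(1 4 10)(2 3 11 8)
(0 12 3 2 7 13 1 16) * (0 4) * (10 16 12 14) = (0 14 10 16 4)(1 12 3 2 7 13) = [14, 12, 7, 2, 0, 5, 6, 13, 8, 9, 16, 11, 3, 1, 10, 15, 4]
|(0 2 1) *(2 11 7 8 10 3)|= 8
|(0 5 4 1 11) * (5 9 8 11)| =12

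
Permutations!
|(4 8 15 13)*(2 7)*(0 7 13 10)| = 8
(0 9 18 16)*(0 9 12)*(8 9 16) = (0 12)(8 9 18) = [12, 1, 2, 3, 4, 5, 6, 7, 9, 18, 10, 11, 0, 13, 14, 15, 16, 17, 8]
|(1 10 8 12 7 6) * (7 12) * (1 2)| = 6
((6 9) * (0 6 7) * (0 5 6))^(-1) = (5 7 9 6)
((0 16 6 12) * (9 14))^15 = ((0 16 6 12)(9 14))^15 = (0 12 6 16)(9 14)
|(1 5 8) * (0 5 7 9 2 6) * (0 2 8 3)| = |(0 5 3)(1 7 9 8)(2 6)| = 12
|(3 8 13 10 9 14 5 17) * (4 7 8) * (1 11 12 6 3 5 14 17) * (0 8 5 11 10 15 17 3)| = 56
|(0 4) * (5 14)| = 2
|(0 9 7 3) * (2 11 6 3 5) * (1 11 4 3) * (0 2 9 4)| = 12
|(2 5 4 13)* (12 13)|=5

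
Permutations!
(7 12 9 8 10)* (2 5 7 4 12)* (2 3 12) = (2 5 7 3 12 9 8 10 4) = [0, 1, 5, 12, 2, 7, 6, 3, 10, 8, 4, 11, 9]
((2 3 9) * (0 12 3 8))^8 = (0 3 2)(8 12 9)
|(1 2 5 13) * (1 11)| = |(1 2 5 13 11)| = 5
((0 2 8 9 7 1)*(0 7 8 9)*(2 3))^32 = ((0 3 2 9 8)(1 7))^32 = (0 2 8 3 9)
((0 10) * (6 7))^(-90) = ((0 10)(6 7))^(-90) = (10)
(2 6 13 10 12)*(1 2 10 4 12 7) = (1 2 6 13 4 12 10 7) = [0, 2, 6, 3, 12, 5, 13, 1, 8, 9, 7, 11, 10, 4]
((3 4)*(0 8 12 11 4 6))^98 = (12)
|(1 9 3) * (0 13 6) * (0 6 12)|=|(0 13 12)(1 9 3)|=3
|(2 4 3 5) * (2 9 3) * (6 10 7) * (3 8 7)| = |(2 4)(3 5 9 8 7 6 10)| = 14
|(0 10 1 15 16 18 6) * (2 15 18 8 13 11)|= 30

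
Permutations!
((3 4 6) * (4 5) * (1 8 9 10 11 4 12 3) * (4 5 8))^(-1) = (1 6 4)(3 12 5 11 10 9 8)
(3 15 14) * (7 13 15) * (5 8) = (3 7 13 15 14)(5 8) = [0, 1, 2, 7, 4, 8, 6, 13, 5, 9, 10, 11, 12, 15, 3, 14]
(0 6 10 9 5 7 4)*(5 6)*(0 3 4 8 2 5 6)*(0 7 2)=[6, 1, 5, 4, 3, 2, 10, 8, 0, 7, 9]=(0 6 10 9 7 8)(2 5)(3 4)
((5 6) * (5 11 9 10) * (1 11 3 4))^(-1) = (1 4 3 6 5 10 9 11)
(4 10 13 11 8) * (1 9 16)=(1 9 16)(4 10 13 11 8)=[0, 9, 2, 3, 10, 5, 6, 7, 4, 16, 13, 8, 12, 11, 14, 15, 1]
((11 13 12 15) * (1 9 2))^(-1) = ((1 9 2)(11 13 12 15))^(-1) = (1 2 9)(11 15 12 13)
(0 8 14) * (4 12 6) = [8, 1, 2, 3, 12, 5, 4, 7, 14, 9, 10, 11, 6, 13, 0] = (0 8 14)(4 12 6)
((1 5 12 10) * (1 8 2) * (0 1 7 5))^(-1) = ((0 1)(2 7 5 12 10 8))^(-1) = (0 1)(2 8 10 12 5 7)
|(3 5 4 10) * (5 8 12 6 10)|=10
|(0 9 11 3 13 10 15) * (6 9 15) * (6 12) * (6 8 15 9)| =|(0 9 11 3 13 10 12 8 15)| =9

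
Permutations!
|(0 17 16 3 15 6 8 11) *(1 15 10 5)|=|(0 17 16 3 10 5 1 15 6 8 11)|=11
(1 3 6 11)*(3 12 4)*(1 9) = (1 12 4 3 6 11 9) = [0, 12, 2, 6, 3, 5, 11, 7, 8, 1, 10, 9, 4]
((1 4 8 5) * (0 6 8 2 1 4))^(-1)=((0 6 8 5 4 2 1))^(-1)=(0 1 2 4 5 8 6)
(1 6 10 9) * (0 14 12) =(0 14 12)(1 6 10 9) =[14, 6, 2, 3, 4, 5, 10, 7, 8, 1, 9, 11, 0, 13, 12]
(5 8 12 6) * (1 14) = (1 14)(5 8 12 6) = [0, 14, 2, 3, 4, 8, 5, 7, 12, 9, 10, 11, 6, 13, 1]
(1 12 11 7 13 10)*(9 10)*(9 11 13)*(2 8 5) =(1 12 13 11 7 9 10)(2 8 5) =[0, 12, 8, 3, 4, 2, 6, 9, 5, 10, 1, 7, 13, 11]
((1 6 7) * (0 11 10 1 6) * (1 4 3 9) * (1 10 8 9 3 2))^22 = (0 2 10 8)(1 4 9 11)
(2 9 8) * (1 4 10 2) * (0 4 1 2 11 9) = (0 4 10 11 9 8 2) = [4, 1, 0, 3, 10, 5, 6, 7, 2, 8, 11, 9]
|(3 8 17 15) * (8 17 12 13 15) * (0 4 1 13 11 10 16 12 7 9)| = |(0 4 1 13 15 3 17 8 7 9)(10 16 12 11)| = 20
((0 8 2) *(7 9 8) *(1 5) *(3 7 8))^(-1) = (0 2 8)(1 5)(3 9 7)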